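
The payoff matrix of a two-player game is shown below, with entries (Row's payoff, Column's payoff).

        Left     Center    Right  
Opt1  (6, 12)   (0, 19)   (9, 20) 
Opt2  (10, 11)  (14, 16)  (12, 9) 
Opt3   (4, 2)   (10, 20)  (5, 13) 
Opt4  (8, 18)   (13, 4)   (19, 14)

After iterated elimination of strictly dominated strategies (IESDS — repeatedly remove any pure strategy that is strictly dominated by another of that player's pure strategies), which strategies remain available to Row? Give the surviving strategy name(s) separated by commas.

Opt2

Row Opt1 is eliminated: Opt2 beats it against every remaining column (Left: 10>6, Center: 14>0, Right: 12>9).
For Row, Opt2 strictly dominates Opt3 on the remaining columns (Left: 10>4, Center: 14>10, Right: 12>5); eliminate Opt3.
For Column, Left strictly dominates Right on the remaining rows (Opt2: 11>9, Opt4: 18>14); eliminate Right.
Row's strategy Opt4 is strictly dominated by Opt2 (Left: 10>8, Center: 14>13) and is removed.
Column's strategy Left is strictly dominated by Center (Opt2: 16>11) and is removed.
Among the remaining strategies, none is strictly dominated by another pure strategy of the same player, so the elimination stops.
Surviving strategies — Row: {Opt2}; Column: {Center}.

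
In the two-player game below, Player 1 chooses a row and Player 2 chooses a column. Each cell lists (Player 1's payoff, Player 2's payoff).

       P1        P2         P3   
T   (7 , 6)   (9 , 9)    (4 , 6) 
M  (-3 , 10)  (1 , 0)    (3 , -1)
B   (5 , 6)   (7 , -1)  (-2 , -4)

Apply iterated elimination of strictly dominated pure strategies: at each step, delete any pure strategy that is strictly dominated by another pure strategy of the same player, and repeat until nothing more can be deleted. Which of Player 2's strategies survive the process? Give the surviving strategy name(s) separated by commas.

Player 1's strategy M is strictly dominated by T (P1: 7>-3, P2: 9>1, P3: 4>3) and is removed.
Row B is eliminated: T beats it against every remaining column (P1: 7>5, P2: 9>7, P3: 4>-2).
For Player 2, P2 strictly dominates P1 on the remaining rows (T: 9>6); eliminate P1.
Player 2's strategy P3 is strictly dominated by P2 (T: 9>6) and is removed.
Among the remaining strategies, none is strictly dominated by another pure strategy of the same player, so the elimination stops.
Surviving strategies — Player 1: {T}; Player 2: {P2}.

P2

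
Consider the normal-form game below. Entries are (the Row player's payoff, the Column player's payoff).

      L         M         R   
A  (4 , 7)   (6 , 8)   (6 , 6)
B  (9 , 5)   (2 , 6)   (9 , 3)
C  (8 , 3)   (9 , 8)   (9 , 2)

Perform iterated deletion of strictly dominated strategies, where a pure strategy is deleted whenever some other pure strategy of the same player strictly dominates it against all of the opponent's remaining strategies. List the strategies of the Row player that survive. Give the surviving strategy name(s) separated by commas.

C

Row A is eliminated: C beats it against every remaining column (L: 8>4, M: 9>6, R: 9>6).
For the Column player, M strictly dominates L on the remaining rows (B: 6>5, C: 8>3); eliminate L.
The Column player's strategy R is strictly dominated by M (B: 6>3, C: 8>2) and is removed.
For the Row player, C strictly dominates B on the remaining columns (M: 9>2); eliminate B.
Among the remaining strategies, none is strictly dominated by another pure strategy of the same player, so the elimination stops.
Surviving strategies — the Row player: {C}; the Column player: {M}.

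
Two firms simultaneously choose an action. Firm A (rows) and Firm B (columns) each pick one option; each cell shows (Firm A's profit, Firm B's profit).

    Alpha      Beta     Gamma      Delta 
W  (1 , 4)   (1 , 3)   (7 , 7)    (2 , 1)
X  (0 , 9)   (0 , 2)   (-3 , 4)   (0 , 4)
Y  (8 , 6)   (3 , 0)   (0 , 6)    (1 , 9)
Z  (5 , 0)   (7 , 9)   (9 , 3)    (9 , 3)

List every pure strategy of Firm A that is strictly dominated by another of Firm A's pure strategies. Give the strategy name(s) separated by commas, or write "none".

W is strictly dominated by Z (Alpha: 5>1, Beta: 7>1, Gamma: 9>7, Delta: 9>2).
W strictly dominates X — Alpha: 1>0, Beta: 1>0, Gamma: 7>-3, Delta: 2>0.
Y is not dominated — it holds its own against W at Alpha (8>1); X at Alpha (8>0); Z at Alpha (8>5).
Nothing dominates Z: W at Alpha (5>1); X at Alpha (5>0); Y at Beta (7>3).

W, X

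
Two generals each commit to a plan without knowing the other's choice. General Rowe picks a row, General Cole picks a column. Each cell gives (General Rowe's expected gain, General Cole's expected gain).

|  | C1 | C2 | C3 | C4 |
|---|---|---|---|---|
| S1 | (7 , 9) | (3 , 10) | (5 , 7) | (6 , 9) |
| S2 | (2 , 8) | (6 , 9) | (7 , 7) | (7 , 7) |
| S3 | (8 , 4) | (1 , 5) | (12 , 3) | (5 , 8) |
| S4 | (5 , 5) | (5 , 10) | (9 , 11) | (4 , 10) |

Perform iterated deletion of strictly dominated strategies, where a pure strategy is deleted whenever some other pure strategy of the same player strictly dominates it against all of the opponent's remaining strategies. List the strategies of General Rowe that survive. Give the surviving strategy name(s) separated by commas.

S2, S3, S4

For General Cole, C2 strictly dominates C1 on the remaining rows (S1: 10>9, S2: 9>8, S3: 5>4, S4: 10>5); eliminate C1.
General Rowe's strategy S1 is strictly dominated by S2 (C2: 6>3, C3: 7>5, C4: 7>6) and is removed.
Among the remaining strategies, none is strictly dominated by another pure strategy of the same player, so the elimination stops.
Surviving strategies — General Rowe: {S2, S3, S4}; General Cole: {C2, C3, C4}.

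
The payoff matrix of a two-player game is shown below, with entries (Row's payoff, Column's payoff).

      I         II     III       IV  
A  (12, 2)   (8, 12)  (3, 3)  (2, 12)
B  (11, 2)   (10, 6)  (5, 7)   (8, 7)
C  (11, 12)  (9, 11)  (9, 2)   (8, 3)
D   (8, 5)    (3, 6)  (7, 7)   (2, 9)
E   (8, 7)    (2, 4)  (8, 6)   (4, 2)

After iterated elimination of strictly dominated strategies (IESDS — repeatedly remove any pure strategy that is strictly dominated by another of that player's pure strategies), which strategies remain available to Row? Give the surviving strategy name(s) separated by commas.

Row's strategy D is strictly dominated by C (I: 11>8, II: 9>3, III: 9>7, IV: 8>2) and is removed.
For Row, C strictly dominates E on the remaining columns (I: 11>8, II: 9>2, III: 9>8, IV: 8>4); eliminate E.
Among the remaining strategies, none is strictly dominated by another pure strategy of the same player, so the elimination stops.
Surviving strategies — Row: {A, B, C}; Column: {I, II, III, IV}.

A, B, C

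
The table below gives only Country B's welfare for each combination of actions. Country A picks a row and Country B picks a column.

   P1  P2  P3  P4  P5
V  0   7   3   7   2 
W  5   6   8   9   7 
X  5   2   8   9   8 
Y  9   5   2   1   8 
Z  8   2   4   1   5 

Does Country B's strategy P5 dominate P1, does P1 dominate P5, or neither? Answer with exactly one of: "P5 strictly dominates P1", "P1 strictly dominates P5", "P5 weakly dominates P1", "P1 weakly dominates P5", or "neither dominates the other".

Compare P5 to P1 across every action of Country A: V: 2>0, W: 7>5, X: 8>5, Y: 8<9, Z: 5<8.
P5 does better at V, W, X but worse at Y, Z; neither strategy dominates the other.

neither dominates the other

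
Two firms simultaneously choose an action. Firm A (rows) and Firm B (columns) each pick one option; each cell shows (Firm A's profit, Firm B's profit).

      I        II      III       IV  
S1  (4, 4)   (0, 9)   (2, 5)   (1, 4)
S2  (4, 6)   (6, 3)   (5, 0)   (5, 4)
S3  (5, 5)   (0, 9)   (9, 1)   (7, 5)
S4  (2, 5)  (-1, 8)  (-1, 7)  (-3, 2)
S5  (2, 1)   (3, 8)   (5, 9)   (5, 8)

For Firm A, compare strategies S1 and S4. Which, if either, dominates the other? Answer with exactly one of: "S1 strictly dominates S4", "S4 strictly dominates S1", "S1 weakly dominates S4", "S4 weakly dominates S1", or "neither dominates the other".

S1 strictly dominates S4

Compare S1 to S4 across each choice by Firm B: I: 4>2, II: 0>-1, III: 2>-1, IV: 1>-3.
Every comparison favours S1, so S1 strictly dominates S4.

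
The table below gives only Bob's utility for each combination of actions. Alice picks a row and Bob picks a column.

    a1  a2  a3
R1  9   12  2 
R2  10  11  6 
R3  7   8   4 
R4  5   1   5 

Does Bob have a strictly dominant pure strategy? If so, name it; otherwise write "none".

a1 fails to dominate a2 at R1 (9<12).
a2 fails to dominate a1 at R4 (1<5).
a3 fails to dominate a1 at R1 (2<9).
No single strategy dominates all the others.

none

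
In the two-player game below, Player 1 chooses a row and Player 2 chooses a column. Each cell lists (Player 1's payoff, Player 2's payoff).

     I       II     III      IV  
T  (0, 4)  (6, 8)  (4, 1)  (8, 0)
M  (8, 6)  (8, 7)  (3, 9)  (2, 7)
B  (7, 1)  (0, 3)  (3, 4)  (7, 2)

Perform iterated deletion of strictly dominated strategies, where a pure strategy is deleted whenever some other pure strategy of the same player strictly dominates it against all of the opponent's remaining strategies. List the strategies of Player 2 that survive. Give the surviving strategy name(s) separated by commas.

II, III

For Player 2, II strictly dominates I on the remaining rows (T: 8>4, M: 7>6, B: 3>1); eliminate I.
For Player 1, T strictly dominates B on the remaining columns (II: 6>0, III: 4>3, IV: 8>7); eliminate B.
Column IV is eliminated: III beats it against every remaining row (T: 1>0, M: 9>7).
Among the remaining strategies, none is strictly dominated by another pure strategy of the same player, so the elimination stops.
Surviving strategies — Player 1: {T, M}; Player 2: {II, III}.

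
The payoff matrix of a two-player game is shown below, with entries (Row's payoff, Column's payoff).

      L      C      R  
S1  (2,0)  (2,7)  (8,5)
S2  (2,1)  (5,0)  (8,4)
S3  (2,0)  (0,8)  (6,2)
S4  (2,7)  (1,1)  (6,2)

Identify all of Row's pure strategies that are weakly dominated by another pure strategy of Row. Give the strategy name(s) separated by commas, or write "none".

S1, S3, S4

S1: dominated, since S2 does at least as well everywhere (L: 2=2, C: 5>2, R: 8=8).
Nothing dominates S2: S1 at C (5>2); S3 at C (5>0); S4 at C (5>1).
S1 weakly dominates S3 — L: 2=2, C: 2>0, R: 8>6.
S1 weakly dominates S4 — L: 2=2, C: 2>1, R: 8>6.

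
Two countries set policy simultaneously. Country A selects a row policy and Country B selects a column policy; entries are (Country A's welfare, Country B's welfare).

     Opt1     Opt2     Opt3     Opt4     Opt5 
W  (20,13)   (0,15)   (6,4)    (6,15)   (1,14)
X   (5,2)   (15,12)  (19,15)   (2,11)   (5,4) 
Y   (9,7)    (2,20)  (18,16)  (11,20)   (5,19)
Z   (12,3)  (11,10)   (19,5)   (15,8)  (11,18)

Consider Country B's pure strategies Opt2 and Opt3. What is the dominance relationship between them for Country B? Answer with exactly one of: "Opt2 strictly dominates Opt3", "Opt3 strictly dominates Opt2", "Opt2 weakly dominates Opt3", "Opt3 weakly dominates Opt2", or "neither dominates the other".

Compare Opt2 to Opt3 across each choice by Country A: W: 15>4, X: 12<15, Y: 20>16, Z: 10>5.
Opt2 does better at W, Y, Z but worse at X; neither strategy dominates the other.

neither dominates the other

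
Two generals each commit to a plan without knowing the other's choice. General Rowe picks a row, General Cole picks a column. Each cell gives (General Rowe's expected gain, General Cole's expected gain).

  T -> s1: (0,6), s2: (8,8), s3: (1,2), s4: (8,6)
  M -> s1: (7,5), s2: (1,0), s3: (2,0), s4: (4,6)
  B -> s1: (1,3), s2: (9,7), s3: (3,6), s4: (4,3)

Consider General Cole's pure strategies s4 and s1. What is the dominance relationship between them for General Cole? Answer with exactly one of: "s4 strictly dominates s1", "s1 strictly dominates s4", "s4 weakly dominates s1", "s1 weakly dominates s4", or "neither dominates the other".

s4 weakly dominates s1

Compare s4 to s1 across each choice by General Rowe: T: 6=6, M: 6>5, B: 3=3.
s4 is at least as good everywhere and strictly better somewhere (tied only at T, B), so s4 weakly but not strictly dominates s1.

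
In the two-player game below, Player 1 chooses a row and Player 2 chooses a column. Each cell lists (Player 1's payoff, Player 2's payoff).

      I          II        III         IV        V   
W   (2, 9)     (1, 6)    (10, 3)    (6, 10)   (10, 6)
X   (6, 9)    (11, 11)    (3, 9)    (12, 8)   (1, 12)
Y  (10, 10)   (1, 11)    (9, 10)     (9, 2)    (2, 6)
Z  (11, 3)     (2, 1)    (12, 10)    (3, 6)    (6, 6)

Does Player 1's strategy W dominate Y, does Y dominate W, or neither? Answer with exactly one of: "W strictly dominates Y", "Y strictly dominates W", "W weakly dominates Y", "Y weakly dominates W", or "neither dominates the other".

neither dominates the other

W's payoffs vs Y's, by Player 2's action — I: 2<10, II: 1=1, III: 10>9, IV: 6<9, V: 10>2.
W does better at III, V but worse at I, IV; neither strategy dominates the other.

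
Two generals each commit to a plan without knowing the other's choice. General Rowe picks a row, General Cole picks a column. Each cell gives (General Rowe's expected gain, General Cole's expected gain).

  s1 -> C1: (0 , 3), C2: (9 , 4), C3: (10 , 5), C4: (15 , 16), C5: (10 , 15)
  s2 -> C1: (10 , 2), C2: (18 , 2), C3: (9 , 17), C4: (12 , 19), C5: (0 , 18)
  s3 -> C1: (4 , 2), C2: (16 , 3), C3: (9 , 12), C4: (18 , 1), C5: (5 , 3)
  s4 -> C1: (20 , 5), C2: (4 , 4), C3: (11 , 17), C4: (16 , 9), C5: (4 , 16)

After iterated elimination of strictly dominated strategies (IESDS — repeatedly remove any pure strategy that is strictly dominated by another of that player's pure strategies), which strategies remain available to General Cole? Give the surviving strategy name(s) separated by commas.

For General Cole, C3 strictly dominates C1 on the remaining rows (s1: 5>3, s2: 17>2, s3: 12>2, s4: 17>5); eliminate C1.
Column C2 is eliminated: C3 beats it against every remaining row (s1: 5>4, s2: 17>2, s3: 12>3, s4: 17>4).
For General Rowe, s1 strictly dominates s2 on the remaining columns (C3: 10>9, C4: 15>12, C5: 10>0); eliminate s2.
Among the remaining strategies, none is strictly dominated by another pure strategy of the same player, so the elimination stops.
Surviving strategies — General Rowe: {s1, s3, s4}; General Cole: {C3, C4, C5}.

C3, C4, C5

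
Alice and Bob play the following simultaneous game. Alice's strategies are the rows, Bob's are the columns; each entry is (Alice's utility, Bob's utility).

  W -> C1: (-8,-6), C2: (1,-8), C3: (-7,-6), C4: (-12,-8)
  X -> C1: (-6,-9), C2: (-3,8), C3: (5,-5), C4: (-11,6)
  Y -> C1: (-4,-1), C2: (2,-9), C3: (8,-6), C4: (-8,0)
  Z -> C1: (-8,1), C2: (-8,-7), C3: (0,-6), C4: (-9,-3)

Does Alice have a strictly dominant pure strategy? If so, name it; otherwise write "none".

Y vs W: C1: -4>-8, C2: 2>1, C3: 8>-7, C4: -8>-12.
Y vs X: C1: -4>-6, C2: 2>-3, C3: 8>5, C4: -8>-11.
Y vs Z: C1: -4>-8, C2: 2>-8, C3: 8>0, C4: -8>-9.
Y strictly beats every other strategy against every opponent action, so it is strictly dominant.

Y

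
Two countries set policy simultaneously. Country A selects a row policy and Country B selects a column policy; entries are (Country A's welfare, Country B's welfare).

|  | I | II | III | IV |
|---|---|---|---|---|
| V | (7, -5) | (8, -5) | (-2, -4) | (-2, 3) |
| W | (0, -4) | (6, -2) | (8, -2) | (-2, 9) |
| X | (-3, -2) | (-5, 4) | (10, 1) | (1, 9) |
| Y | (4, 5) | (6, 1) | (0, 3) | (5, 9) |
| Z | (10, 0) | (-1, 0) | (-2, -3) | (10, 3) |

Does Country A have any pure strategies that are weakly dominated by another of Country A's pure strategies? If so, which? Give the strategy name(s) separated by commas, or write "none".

none

V is not dominated — it holds its own against W at I (7>0); X at I (7>-3); Y at I (7>4); Z at II (8>-1).
W: no other strategy beats it everywhere (V at III (8>-2); X at I (0>-3); Y at III (8>0); Z at II (6>-1)).
Nothing dominates X: V at III (10>-2); W at III (10>8); Y at III (10>0); Z at III (10>-2).
Y: no other strategy beats it everywhere (V at III (0>-2); W at I (4>0); X at I (4>-3); Z at II (6>-1)).
Z is not dominated — it holds its own against V at I (10>7); W at I (10>0); X at I (10>-3); Y at I (10>4).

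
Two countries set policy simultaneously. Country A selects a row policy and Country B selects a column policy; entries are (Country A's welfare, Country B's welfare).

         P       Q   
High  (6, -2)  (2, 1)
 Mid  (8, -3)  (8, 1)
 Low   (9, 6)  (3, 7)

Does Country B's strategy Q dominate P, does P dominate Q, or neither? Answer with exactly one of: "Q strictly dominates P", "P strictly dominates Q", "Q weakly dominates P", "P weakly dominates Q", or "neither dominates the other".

Q strictly dominates P

Q's payoffs vs P's, by Country A's action — High: 1>-2, Mid: 1>-3, Low: 7>6.
Every comparison favours Q, so Q strictly dominates P.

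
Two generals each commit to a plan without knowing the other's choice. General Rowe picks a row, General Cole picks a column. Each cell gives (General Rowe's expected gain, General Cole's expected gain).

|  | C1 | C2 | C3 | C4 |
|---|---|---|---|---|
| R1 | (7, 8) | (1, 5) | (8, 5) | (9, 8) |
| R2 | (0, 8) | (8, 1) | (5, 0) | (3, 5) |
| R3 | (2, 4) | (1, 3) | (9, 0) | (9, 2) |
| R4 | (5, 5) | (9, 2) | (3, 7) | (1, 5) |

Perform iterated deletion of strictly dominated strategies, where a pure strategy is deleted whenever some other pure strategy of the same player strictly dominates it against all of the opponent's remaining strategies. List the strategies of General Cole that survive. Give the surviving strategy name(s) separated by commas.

For General Cole, C1 strictly dominates C2 on the remaining rows (R1: 8>5, R2: 8>1, R3: 4>3, R4: 5>2); eliminate C2.
General Rowe's strategy R2 is strictly dominated by R1 (C1: 7>0, C3: 8>5, C4: 9>3) and is removed.
For General Rowe, R1 strictly dominates R4 on the remaining columns (C1: 7>5, C3: 8>3, C4: 9>1); eliminate R4.
General Cole's strategy C3 is strictly dominated by C1 (R1: 8>5, R3: 4>0) and is removed.
Among the remaining strategies, none is strictly dominated by another pure strategy of the same player, so the elimination stops.
Surviving strategies — General Rowe: {R1, R3}; General Cole: {C1, C4}.

C1, C4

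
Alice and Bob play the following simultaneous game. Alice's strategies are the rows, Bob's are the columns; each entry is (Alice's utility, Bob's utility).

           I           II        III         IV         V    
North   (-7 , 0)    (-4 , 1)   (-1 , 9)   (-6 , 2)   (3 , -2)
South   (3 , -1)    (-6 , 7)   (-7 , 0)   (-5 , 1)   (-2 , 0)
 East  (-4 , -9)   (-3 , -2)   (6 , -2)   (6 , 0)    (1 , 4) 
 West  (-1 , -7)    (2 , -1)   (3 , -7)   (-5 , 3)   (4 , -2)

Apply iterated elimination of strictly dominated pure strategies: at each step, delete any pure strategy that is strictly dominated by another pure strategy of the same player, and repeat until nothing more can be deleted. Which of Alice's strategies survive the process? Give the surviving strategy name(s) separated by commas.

East, West

Alice's strategy North is strictly dominated by West (I: -1>-7, II: 2>-4, III: 3>-1, IV: -5>-6, V: 4>3) and is removed.
For Bob, II strictly dominates I on the remaining rows (South: 7>-1, East: -2>-9, West: -1>-7); eliminate I.
For Alice, East strictly dominates South on the remaining columns (II: -3>-6, III: 6>-7, IV: 6>-5, V: 1>-2); eliminate South.
Column II is eliminated: IV beats it against every remaining row (East: 0>-2, West: 3>-1).
For Bob, IV strictly dominates III on the remaining rows (East: 0>-2, West: 3>-7); eliminate III.
Among the remaining strategies, none is strictly dominated by another pure strategy of the same player, so the elimination stops.
Surviving strategies — Alice: {East, West}; Bob: {IV, V}.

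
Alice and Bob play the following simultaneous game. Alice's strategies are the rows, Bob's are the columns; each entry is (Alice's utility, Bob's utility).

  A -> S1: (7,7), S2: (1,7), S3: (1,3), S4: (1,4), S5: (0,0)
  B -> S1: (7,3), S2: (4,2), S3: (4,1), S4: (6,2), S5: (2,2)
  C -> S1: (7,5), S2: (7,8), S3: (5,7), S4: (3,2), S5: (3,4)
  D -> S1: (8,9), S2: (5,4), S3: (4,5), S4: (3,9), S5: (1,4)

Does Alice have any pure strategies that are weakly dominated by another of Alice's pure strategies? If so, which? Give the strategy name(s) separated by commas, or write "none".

A is weakly dominated by B (S1: 7=7, S2: 4>1, S3: 4>1, S4: 6>1, S5: 2>0).
Nothing dominates B: A at S2 (4>1); C at S4 (6>3); D at S4 (6>3).
C is not dominated — it holds its own against A at S2 (7>1); B at S2 (7>4); D at S2 (7>5).
D: no other strategy beats it everywhere (A at S1 (8>7); B at S1 (8>7); C at S1 (8>7)).

A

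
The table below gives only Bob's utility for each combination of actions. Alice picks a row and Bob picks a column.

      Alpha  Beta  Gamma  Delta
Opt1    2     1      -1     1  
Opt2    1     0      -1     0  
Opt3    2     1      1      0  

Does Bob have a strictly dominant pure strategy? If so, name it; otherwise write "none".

Alpha

Alpha vs Beta: Opt1: 2>1, Opt2: 1>0, Opt3: 2>1.
Alpha vs Gamma: Opt1: 2>-1, Opt2: 1>-1, Opt3: 2>1.
Alpha vs Delta: Opt1: 2>1, Opt2: 1>0, Opt3: 2>0.
Alpha strictly beats every other strategy against every opponent action, so it is strictly dominant.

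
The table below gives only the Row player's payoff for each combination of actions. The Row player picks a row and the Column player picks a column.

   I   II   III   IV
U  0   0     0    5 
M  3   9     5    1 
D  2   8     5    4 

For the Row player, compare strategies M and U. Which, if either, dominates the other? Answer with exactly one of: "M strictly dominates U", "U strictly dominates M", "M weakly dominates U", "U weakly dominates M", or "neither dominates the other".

neither dominates the other

M's payoffs vs U's, by the Column player's action — I: 3>0, II: 9>0, III: 5>0, IV: 1<5.
M does better at I, II, III but worse at IV; neither strategy dominates the other.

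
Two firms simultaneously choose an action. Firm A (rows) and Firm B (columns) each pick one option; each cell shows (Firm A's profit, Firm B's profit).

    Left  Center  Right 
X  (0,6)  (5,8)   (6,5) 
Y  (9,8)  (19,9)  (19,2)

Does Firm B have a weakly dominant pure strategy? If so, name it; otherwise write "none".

Center

Center vs Left: X: 8>6, Y: 9>8.
Center vs Right: X: 8>5, Y: 9>2.
Center is at least as good as every other strategy against every opponent action, so it is weakly dominant.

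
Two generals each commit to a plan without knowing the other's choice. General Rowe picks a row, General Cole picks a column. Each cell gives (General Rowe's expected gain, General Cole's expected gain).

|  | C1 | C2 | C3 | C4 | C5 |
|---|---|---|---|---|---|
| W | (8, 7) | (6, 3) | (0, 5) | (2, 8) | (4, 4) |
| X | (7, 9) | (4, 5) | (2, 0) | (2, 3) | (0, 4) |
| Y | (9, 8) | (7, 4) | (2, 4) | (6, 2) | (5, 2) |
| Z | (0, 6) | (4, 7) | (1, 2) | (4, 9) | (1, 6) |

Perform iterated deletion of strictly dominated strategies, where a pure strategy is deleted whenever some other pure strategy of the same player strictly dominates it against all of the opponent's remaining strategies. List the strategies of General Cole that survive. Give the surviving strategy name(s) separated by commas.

General Rowe's strategy W is strictly dominated by Y (C1: 9>8, C2: 7>6, C3: 2>0, C4: 6>2, C5: 5>4) and is removed.
General Rowe's strategy Z is strictly dominated by Y (C1: 9>0, C2: 7>4, C3: 2>1, C4: 6>4, C5: 5>1) and is removed.
Column C2 is eliminated: C1 beats it against every remaining row (X: 9>5, Y: 8>4).
Column C3 is eliminated: C1 beats it against every remaining row (X: 9>0, Y: 8>4).
For General Rowe, Y strictly dominates X on the remaining columns (C1: 9>7, C4: 6>2, C5: 5>0); eliminate X.
General Cole's strategy C4 is strictly dominated by C1 (Y: 8>2) and is removed.
Column C5 is eliminated: C1 beats it against every remaining row (Y: 8>2).
Among the remaining strategies, none is strictly dominated by another pure strategy of the same player, so the elimination stops.
Surviving strategies — General Rowe: {Y}; General Cole: {C1}.

C1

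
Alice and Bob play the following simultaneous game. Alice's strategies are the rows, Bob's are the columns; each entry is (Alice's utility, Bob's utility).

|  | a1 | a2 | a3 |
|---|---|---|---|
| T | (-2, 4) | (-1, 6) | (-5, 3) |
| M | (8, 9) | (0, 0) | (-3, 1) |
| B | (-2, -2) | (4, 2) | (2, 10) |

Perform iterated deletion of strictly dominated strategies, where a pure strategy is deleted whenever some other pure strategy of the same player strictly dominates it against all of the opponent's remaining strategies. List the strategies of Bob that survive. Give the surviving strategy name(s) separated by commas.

Row T is eliminated: M beats it against every remaining column (a1: 8>-2, a2: 0>-1, a3: -3>-5).
Column a2 is eliminated: a3 beats it against every remaining row (M: 1>0, B: 10>2).
Among the remaining strategies, none is strictly dominated by another pure strategy of the same player, so the elimination stops.
Surviving strategies — Alice: {M, B}; Bob: {a1, a3}.

a1, a3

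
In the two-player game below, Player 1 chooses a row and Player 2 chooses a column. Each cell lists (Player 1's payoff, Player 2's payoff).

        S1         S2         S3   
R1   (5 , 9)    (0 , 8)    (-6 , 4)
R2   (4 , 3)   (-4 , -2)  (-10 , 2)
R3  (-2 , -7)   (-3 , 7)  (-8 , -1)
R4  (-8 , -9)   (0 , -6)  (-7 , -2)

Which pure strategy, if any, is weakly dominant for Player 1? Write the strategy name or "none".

R1

R1 vs R2: S1: 5>4, S2: 0>-4, S3: -6>-10.
R1 vs R3: S1: 5>-2, S2: 0>-3, S3: -6>-8.
R1 vs R4: S1: 5>-8, S2: 0=0, S3: -6>-7.
R1 is at least as good as every other strategy against every opponent action, so it is weakly dominant.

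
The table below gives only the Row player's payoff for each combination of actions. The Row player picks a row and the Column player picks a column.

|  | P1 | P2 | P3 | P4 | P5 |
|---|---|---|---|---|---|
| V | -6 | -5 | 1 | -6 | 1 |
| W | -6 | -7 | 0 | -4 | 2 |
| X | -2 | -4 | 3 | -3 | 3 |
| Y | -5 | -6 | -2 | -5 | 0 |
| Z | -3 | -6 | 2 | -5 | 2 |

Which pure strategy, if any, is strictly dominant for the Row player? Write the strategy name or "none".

X vs V: P1: -2>-6, P2: -4>-5, P3: 3>1, P4: -3>-6, P5: 3>1.
X vs W: P1: -2>-6, P2: -4>-7, P3: 3>0, P4: -3>-4, P5: 3>2.
X vs Y: P1: -2>-5, P2: -4>-6, P3: 3>-2, P4: -3>-5, P5: 3>0.
X vs Z: P1: -2>-3, P2: -4>-6, P3: 3>2, P4: -3>-5, P5: 3>2.
X strictly beats every other strategy against every opponent action, so it is strictly dominant.

X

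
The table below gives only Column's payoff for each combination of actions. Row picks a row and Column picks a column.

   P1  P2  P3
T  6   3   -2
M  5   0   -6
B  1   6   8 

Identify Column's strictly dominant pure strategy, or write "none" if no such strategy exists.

none

P1 fails to dominate P2 at B (1<6).
P2 fails to dominate P1 at T (3<6).
P3 fails to dominate P1 at T (-2<6).
No single strategy dominates all the others.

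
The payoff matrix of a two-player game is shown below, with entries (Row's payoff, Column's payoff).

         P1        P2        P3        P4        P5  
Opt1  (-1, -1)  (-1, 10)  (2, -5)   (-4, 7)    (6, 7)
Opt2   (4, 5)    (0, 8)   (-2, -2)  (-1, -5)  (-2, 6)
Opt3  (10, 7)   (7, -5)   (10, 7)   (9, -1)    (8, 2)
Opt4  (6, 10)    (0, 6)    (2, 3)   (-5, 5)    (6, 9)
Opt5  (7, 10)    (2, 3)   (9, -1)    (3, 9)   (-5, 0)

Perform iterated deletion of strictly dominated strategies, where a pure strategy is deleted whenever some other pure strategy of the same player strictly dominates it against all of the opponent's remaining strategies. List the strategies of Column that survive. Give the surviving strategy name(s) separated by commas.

Row's strategy Opt1 is strictly dominated by Opt3 (P1: 10>-1, P2: 7>-1, P3: 10>2, P4: 9>-4, P5: 8>6) and is removed.
For Row, Opt3 strictly dominates Opt2 on the remaining columns (P1: 10>4, P2: 7>0, P3: 10>-2, P4: 9>-1, P5: 8>-2); eliminate Opt2.
Row Opt4 is eliminated: Opt3 beats it against every remaining column (P1: 10>6, P2: 7>0, P3: 10>2, P4: 9>-5, P5: 8>6).
Row Opt5 is eliminated: Opt3 beats it against every remaining column (P1: 10>7, P2: 7>2, P3: 10>9, P4: 9>3, P5: 8>-5).
For Column, P1 strictly dominates P2 on the remaining rows (Opt3: 7>-5); eliminate P2.
For Column, P1 strictly dominates P4 on the remaining rows (Opt3: 7>-1); eliminate P4.
For Column, P1 strictly dominates P5 on the remaining rows (Opt3: 7>2); eliminate P5.
Among the remaining strategies, none is strictly dominated by another pure strategy of the same player, so the elimination stops.
Surviving strategies — Row: {Opt3}; Column: {P1, P3}.

P1, P3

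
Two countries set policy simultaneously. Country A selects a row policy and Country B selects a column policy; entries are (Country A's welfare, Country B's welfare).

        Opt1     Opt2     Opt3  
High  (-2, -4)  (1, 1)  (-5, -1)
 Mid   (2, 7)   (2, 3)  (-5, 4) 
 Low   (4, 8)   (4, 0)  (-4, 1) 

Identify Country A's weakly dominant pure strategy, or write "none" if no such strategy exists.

Low vs High: Opt1: 4>-2, Opt2: 4>1, Opt3: -4>-5.
Low vs Mid: Opt1: 4>2, Opt2: 4>2, Opt3: -4>-5.
Low is at least as good as every other strategy against every opponent action, so it is weakly dominant.

Low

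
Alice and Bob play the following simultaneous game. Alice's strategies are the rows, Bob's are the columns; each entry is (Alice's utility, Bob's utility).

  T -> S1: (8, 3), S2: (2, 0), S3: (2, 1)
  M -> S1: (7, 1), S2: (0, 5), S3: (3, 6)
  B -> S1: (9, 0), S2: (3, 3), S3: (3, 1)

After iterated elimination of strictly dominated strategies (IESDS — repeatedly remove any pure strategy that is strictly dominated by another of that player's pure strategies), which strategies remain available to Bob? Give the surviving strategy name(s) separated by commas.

S2, S3

For Alice, B strictly dominates T on the remaining columns (S1: 9>8, S2: 3>2, S3: 3>2); eliminate T.
Bob's strategy S1 is strictly dominated by S2 (M: 5>1, B: 3>0) and is removed.
Among the remaining strategies, none is strictly dominated by another pure strategy of the same player, so the elimination stops.
Surviving strategies — Alice: {M, B}; Bob: {S2, S3}.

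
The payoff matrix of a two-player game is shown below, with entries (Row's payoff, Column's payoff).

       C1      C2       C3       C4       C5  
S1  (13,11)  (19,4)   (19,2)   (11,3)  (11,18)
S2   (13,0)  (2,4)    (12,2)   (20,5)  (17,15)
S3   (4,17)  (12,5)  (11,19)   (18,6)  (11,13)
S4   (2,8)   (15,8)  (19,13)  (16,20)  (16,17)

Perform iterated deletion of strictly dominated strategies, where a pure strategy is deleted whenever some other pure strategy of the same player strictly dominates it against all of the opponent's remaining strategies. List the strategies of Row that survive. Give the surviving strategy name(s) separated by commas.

Column C2 is eliminated: C5 beats it against every remaining row (S1: 18>4, S2: 15>4, S3: 13>5, S4: 17>8).
Row's strategy S3 is strictly dominated by S2 (C1: 13>4, C3: 12>11, C4: 20>18, C5: 17>11) and is removed.
Column's strategy C1 is strictly dominated by C5 (S1: 18>11, S2: 15>0, S4: 17>8) and is removed.
Column C3 is eliminated: C4 beats it against every remaining row (S1: 3>2, S2: 5>2, S4: 20>13).
Row's strategy S1 is strictly dominated by S2 (C4: 20>11, C5: 17>11) and is removed.
Row's strategy S4 is strictly dominated by S2 (C4: 20>16, C5: 17>16) and is removed.
Column's strategy C4 is strictly dominated by C5 (S2: 15>5) and is removed.
Among the remaining strategies, none is strictly dominated by another pure strategy of the same player, so the elimination stops.
Surviving strategies — Row: {S2}; Column: {C5}.

S2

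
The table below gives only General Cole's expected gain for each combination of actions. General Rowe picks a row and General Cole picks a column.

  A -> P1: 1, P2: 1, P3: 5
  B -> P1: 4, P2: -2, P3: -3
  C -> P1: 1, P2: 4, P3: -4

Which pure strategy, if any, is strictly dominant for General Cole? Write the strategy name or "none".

none

P1 fails to dominate P2 at A (1=1).
P2 fails to dominate P1 at A (1=1).
P3 fails to dominate P1 at B (-3<4).
No single strategy dominates all the others.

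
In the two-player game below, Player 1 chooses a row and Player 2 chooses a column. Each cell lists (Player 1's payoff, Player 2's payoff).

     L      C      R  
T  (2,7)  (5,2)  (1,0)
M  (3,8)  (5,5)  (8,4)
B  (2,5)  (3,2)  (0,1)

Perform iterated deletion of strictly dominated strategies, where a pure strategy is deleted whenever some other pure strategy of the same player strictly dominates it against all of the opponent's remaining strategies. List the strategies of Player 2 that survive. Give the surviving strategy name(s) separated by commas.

For Player 1, M strictly dominates B on the remaining columns (L: 3>2, C: 5>3, R: 8>0); eliminate B.
Player 2's strategy C is strictly dominated by L (T: 7>2, M: 8>5) and is removed.
Row T is eliminated: M beats it against every remaining column (L: 3>2, R: 8>1).
Column R is eliminated: L beats it against every remaining row (M: 8>4).
Among the remaining strategies, none is strictly dominated by another pure strategy of the same player, so the elimination stops.
Surviving strategies — Player 1: {M}; Player 2: {L}.

L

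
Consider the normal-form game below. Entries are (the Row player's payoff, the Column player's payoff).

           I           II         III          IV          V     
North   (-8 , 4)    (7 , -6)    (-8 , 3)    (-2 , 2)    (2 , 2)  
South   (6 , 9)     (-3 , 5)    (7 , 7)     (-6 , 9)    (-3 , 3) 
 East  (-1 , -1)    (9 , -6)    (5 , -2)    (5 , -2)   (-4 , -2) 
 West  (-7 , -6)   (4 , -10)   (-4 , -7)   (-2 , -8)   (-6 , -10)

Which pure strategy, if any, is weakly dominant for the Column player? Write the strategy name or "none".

I vs II: North: 4>-6, South: 9>5, East: -1>-6, West: -6>-10.
I vs III: North: 4>3, South: 9>7, East: -1>-2, West: -6>-7.
I vs IV: North: 4>2, South: 9=9, East: -1>-2, West: -6>-8.
I vs V: North: 4>2, South: 9>3, East: -1>-2, West: -6>-10.
I is at least as good as every other strategy against every opponent action, so it is weakly dominant.

I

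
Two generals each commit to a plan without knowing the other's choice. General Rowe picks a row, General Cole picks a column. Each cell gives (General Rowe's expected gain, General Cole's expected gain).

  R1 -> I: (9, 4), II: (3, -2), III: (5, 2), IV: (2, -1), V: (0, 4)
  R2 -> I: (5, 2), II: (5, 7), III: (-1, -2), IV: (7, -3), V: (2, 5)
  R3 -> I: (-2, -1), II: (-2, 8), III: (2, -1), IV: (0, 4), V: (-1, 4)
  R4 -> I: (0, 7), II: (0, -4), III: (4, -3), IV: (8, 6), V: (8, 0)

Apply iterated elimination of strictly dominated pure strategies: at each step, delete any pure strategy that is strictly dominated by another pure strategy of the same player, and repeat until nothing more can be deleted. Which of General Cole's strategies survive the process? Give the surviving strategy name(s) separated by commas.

I, II, V

General Rowe's strategy R3 is strictly dominated by R1 (I: 9>-2, II: 3>-2, III: 5>2, IV: 2>0, V: 0>-1) and is removed.
General Cole's strategy III is strictly dominated by I (R1: 4>2, R2: 2>-2, R4: 7>-3) and is removed.
For General Cole, I strictly dominates IV on the remaining rows (R1: 4>-1, R2: 2>-3, R4: 7>6); eliminate IV.
Among the remaining strategies, none is strictly dominated by another pure strategy of the same player, so the elimination stops.
Surviving strategies — General Rowe: {R1, R2, R4}; General Cole: {I, II, V}.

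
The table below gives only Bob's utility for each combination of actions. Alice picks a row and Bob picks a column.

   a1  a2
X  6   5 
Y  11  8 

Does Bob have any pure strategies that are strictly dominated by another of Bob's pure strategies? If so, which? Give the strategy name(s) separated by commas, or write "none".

a2

Nothing dominates a1: a2 at X (6>5).
a2: dominated, since a1 does at least as well everywhere (X: 6>5, Y: 11>8).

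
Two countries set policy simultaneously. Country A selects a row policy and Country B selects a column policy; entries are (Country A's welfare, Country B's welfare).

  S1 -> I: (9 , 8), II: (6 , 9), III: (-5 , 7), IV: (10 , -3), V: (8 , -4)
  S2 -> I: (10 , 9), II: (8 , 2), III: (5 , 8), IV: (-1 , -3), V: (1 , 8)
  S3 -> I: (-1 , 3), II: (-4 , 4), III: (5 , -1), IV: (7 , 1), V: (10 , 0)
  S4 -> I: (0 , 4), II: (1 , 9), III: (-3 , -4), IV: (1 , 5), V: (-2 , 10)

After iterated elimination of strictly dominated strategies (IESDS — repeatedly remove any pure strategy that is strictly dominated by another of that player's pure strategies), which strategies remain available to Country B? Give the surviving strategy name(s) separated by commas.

Column III is eliminated: I beats it against every remaining row (S1: 8>7, S2: 9>8, S3: 3>-1, S4: 4>-4).
Country A's strategy S4 is strictly dominated by S1 (I: 9>0, II: 6>1, IV: 10>1, V: 8>-2) and is removed.
For Country B, I strictly dominates IV on the remaining rows (S1: 8>-3, S2: 9>-3, S3: 3>1); eliminate IV.
Country B's strategy V is strictly dominated by I (S1: 8>-4, S2: 9>8, S3: 3>0) and is removed.
For Country A, S2 strictly dominates S1 on the remaining columns (I: 10>9, II: 8>6); eliminate S1.
Row S3 is eliminated: S2 beats it against every remaining column (I: 10>-1, II: 8>-4).
Country B's strategy II is strictly dominated by I (S2: 9>2) and is removed.
Among the remaining strategies, none is strictly dominated by another pure strategy of the same player, so the elimination stops.
Surviving strategies — Country A: {S2}; Country B: {I}.

I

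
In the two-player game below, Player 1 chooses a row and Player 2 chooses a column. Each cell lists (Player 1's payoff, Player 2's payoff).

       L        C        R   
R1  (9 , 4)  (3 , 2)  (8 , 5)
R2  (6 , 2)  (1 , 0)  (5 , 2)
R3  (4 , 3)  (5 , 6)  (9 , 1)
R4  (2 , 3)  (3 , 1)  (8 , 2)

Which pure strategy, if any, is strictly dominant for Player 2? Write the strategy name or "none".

none

L fails to dominate C at R3 (3<6).
C fails to dominate L at R1 (2<4).
R fails to dominate L at R2 (2=2).
No single strategy dominates all the others.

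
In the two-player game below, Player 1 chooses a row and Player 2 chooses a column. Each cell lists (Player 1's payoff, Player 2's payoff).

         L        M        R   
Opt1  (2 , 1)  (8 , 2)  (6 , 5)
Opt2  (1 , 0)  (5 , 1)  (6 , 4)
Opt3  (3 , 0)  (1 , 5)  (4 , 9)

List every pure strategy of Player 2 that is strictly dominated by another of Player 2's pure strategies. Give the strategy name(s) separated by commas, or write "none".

M strictly dominates L — Opt1: 2>1, Opt2: 1>0, Opt3: 5>0.
R strictly dominates M — Opt1: 5>2, Opt2: 4>1, Opt3: 9>5.
Nothing dominates R: L at Opt1 (5>1); M at Opt1 (5>2).

L, M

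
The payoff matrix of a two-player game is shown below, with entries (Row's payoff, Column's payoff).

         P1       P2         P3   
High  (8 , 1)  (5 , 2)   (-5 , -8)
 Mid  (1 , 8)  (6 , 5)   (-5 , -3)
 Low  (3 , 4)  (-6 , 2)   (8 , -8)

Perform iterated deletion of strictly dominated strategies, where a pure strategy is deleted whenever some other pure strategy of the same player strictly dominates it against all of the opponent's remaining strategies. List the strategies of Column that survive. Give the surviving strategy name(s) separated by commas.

P1, P2

Column P3 is eliminated: P1 beats it against every remaining row (High: 1>-8, Mid: 8>-3, Low: 4>-8).
For Row, High strictly dominates Low on the remaining columns (P1: 8>3, P2: 5>-6); eliminate Low.
Among the remaining strategies, none is strictly dominated by another pure strategy of the same player, so the elimination stops.
Surviving strategies — Row: {High, Mid}; Column: {P1, P2}.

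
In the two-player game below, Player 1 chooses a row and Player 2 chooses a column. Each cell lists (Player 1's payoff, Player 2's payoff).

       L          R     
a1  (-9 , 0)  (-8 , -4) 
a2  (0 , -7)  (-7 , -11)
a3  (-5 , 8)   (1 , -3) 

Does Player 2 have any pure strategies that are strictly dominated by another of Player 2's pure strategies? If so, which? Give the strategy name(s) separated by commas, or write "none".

L is not dominated — it holds its own against R at a1 (0>-4).
R is strictly dominated by L (a1: 0>-4, a2: -7>-11, a3: 8>-3).

R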